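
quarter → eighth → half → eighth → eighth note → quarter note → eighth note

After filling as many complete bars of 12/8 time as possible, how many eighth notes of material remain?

One bar of 12/8 = 12 eighth notes.
Each duration in eighth notes: quarter = 2; eighth = 1; half = 4; eighth = 1; eighth note = 1; quarter note = 2; eighth note = 1.
Adding: 2 + 1 + 4 + 1 + 1 + 2 + 1 = 12.
12 ÷ 12 = 1 complete bar with 0 eighth notes remaining.

0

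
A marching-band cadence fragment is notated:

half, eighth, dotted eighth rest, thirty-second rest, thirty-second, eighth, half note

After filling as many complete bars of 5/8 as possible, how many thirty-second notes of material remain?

8

One bar of 5/8 = 20 thirty-second notes.
Working in thirty-second notes: half = 16; eighth = 4; dotted eighth rest = 6; thirty-second rest = 1; thirty-second = 1; eighth = 4; half note = 16.
Altogether 16 + 4 + 6 + 1 + 1 + 4 + 16 = 48.
48 ÷ 20 = 2 complete bars with 8 thirty-second notes remaining.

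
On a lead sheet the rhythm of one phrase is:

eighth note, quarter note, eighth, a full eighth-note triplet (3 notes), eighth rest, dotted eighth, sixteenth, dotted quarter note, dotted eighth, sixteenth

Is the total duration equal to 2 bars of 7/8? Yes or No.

Yes

One bar of 7/8 = 14 sixteenth notes, so 2 bars = 28.
Working in sixteenth notes: eighth note = 2; quarter note = 4; eighth = 2; a full eighth-note triplet (3 notes) (three triplet eighths span one quarter) = 4; eighth rest = 2; dotted eighth = 3; sixteenth = 1; dotted quarter note = 6; dotted eighth = 3; sixteenth = 1.
Sum: 2 + 4 + 2 + 4 + 2 + 3 + 1 + 6 + 3 + 1 = 28.
28 equals 28, so the answer is Yes.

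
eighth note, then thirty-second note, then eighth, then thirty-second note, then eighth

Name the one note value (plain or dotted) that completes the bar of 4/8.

sixteenth note

The bar of 4/8 = 16 thirty-second notes.
Each duration in thirty-second notes: eighth note = 4; thirty-second note = 1; eighth = 4; thirty-second note = 1; eighth = 4.
Sum: 4 + 1 + 4 + 1 + 4 = 14.
Remaining: 16 − 14 = 2 thirty-second notes, which is a sixteenth note.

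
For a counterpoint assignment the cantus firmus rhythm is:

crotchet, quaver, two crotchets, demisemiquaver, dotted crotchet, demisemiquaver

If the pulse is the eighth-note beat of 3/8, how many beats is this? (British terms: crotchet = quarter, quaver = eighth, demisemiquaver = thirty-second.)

10.5

One eighth-note beat = 4 thirty-second notes.
Convert each value to thirty-second notes: crotchet = 8; quaver = 4; crotchet = 8; crotchet = 8; demisemiquaver = 1; dotted crotchet = 12; demisemiquaver = 1.
Adding: 8 + 4 + 8 + 8 + 1 + 12 + 1 = 42.
42 ÷ 4 = 10.5 beats.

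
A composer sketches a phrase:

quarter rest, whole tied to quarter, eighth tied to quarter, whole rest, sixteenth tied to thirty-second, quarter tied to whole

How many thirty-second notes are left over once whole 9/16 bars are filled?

One bar of 9/16 = 18 thirty-second notes.
Express everything in thirty-second notes: quarter rest = 8; whole tied to quarter (whole + quarter) = 40; eighth tied to quarter (eighth + quarter) = 12; whole rest = 32; sixteenth tied to thirty-second (sixteenth + thirty-second) = 3; quarter tied to whole (quarter + whole) = 40.
Sum: 8 + 40 + 12 + 32 + 3 + 40 = 135.
135 ÷ 18 = 7 complete bars with 9 thirty-second notes remaining.

9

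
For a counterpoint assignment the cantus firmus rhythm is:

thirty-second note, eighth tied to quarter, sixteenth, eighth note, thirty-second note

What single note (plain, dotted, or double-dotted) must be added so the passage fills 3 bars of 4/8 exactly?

double-dotted half note

3 bars of 4/8 = 48 thirty-second notes.
Express everything in thirty-second notes: thirty-second note = 1; eighth tied to quarter (eighth + quarter) = 12; sixteenth = 2; eighth note = 4; thirty-second note = 1.
Sum: 1 + 12 + 2 + 4 + 1 = 20.
Remaining: 48 − 20 = 28 thirty-second notes, which is a double-dotted half note.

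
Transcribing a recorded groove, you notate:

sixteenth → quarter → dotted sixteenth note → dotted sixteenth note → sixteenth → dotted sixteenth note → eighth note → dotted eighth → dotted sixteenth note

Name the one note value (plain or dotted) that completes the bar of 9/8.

sixteenth note

The bar of 9/8 = 36 thirty-second notes.
Each duration in thirty-second notes: sixteenth = 2; quarter = 8; dotted sixteenth note = 3; dotted sixteenth note = 3; sixteenth = 2; dotted sixteenth note = 3; eighth note = 4; dotted eighth = 6; dotted sixteenth note = 3.
Adding: 2 + 8 + 3 + 3 + 2 + 3 + 4 + 6 + 3 = 34.
Remaining: 36 − 34 = 2 thirty-second notes, which is a sixteenth note.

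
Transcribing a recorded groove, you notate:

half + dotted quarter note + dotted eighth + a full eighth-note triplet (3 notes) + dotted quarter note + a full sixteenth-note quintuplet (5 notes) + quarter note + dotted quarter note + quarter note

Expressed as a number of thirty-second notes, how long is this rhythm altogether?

90

Each duration in thirty-second notes: half = 16; dotted quarter note = 12; dotted eighth = 6; a full eighth-note triplet (3 notes) (three triplet eighths span one quarter) = 8; dotted quarter note = 12; a full sixteenth-note quintuplet (5 notes) (five quintuplet sixteenths span one quarter) = 8; quarter note = 8; dotted quarter note = 12; quarter note = 8.
Total: 16 + 12 + 6 + 8 + 12 + 8 + 8 + 12 + 8 = 90 thirty-second notes.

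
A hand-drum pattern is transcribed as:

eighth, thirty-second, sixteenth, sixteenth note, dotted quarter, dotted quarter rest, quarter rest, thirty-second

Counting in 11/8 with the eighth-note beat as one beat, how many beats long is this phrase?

One eighth-note beat = 4 thirty-second notes.
Convert each value to thirty-second notes: eighth = 4; thirty-second = 1; sixteenth = 2; sixteenth note = 2; dotted quarter = 12; dotted quarter rest = 12; quarter rest = 8; thirty-second = 1.
Altogether 4 + 1 + 2 + 2 + 12 + 12 + 8 + 1 = 42.
42 ÷ 4 = 10.5 beats.

10.5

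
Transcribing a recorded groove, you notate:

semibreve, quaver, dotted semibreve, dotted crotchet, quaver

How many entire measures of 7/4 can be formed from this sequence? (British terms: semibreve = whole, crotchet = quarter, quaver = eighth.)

1

One bar of 7/4 = 14 eighth notes.
Express everything in eighth notes: semibreve = 8; quaver = 1; dotted semibreve = 12; dotted crotchet = 3; quaver = 1.
Total: 8 + 1 + 12 + 3 + 1 = 25.
25 ÷ 14 = 1 complete bar with 11 left over.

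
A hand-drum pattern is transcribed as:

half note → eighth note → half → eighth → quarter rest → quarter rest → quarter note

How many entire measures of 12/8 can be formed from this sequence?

1

One bar of 12/8 = 12 eighth notes.
Express everything in eighth notes: half note = 4; eighth note = 1; half = 4; eighth = 1; quarter rest = 2; quarter rest = 2; quarter note = 2.
Sum: 4 + 1 + 4 + 1 + 2 + 2 + 2 = 16.
16 ÷ 12 = 1 complete bar with 4 left over.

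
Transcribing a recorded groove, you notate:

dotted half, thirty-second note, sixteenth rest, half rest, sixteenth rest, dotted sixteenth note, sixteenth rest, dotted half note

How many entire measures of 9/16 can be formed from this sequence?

4

One bar of 9/16 = 18 thirty-second notes.
Working in thirty-second notes: dotted half = 24; thirty-second note = 1; sixteenth rest = 2; half rest = 16; sixteenth rest = 2; dotted sixteenth note = 3; sixteenth rest = 2; dotted half note = 24.
Altogether 24 + 1 + 2 + 16 + 2 + 3 + 2 + 24 = 74.
74 ÷ 18 = 4 complete bars with 2 left over.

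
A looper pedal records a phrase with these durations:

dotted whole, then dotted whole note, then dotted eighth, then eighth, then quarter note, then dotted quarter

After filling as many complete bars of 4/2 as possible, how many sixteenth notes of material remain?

One bar of 4/2 = 32 sixteenth notes.
Working in sixteenth notes: dotted whole = 24; dotted whole note = 24; dotted eighth = 3; eighth = 2; quarter note = 4; dotted quarter = 6.
Total: 24 + 24 + 3 + 2 + 4 + 6 = 63.
63 ÷ 32 = 1 complete bar with 31 sixteenth notes remaining.

31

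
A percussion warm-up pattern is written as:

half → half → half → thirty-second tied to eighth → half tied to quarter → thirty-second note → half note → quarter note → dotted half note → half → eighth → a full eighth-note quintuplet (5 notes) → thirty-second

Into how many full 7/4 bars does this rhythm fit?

2

One bar of 7/4 = 56 thirty-second notes.
In thirty-second notes: half = 16; half = 16; half = 16; thirty-second tied to eighth (thirty-second + eighth) = 5; half tied to quarter (half + quarter) = 24; thirty-second note = 1; half note = 16; quarter note = 8; dotted half note = 24; half = 16; eighth = 4; a full eighth-note quintuplet (5 notes) (five quintuplet eighths span one half) = 16; thirty-second = 1.
Adding: 16 + 16 + 16 + 5 + 24 + 1 + 16 + 8 + 24 + 16 + 4 + 16 + 1 = 163.
163 ÷ 56 = 2 complete bars with 51 left over.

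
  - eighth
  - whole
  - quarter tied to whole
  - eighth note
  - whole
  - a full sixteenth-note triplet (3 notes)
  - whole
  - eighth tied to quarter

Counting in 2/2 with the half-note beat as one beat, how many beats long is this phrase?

10

One half-note beat = 4 eighth notes.
Express everything in eighth notes: eighth = 1; whole = 8; quarter tied to whole (quarter + whole) = 10; eighth note = 1; whole = 8; a full sixteenth-note triplet (3 notes) (three triplet sixteenths span one eighth) = 1; whole = 8; eighth tied to quarter (eighth + quarter) = 3.
Sum: 1 + 8 + 10 + 1 + 8 + 1 + 8 + 3 = 40.
40 ÷ 4 = 10 beats.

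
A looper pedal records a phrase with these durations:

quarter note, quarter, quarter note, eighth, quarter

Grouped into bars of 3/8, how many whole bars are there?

One bar of 3/8 = 3 eighth notes.
In eighth notes: quarter note = 2; quarter = 2; quarter note = 2; eighth = 1; quarter = 2.
Altogether 2 + 2 + 2 + 1 + 2 = 9.
9 ÷ 3 = 3 complete bars with 0 left over.

3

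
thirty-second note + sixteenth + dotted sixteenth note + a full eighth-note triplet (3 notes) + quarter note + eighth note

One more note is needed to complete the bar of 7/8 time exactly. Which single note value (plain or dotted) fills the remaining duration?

The bar of 7/8 = 28 thirty-second notes.
Convert each value to thirty-second notes: thirty-second note = 1; sixteenth = 2; dotted sixteenth note = 3; a full eighth-note triplet (3 notes) (three triplet eighths span one quarter) = 8; quarter note = 8; eighth note = 4.
Total: 1 + 2 + 3 + 8 + 8 + 4 = 26.
Remaining: 28 − 26 = 2 thirty-second notes, which is a sixteenth note.

sixteenth note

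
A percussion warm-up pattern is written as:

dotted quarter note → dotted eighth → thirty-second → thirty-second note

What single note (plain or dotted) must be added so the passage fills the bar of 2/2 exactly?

dotted quarter note

The bar of 2/2 = 32 thirty-second notes.
Express everything in thirty-second notes: dotted quarter note = 12; dotted eighth = 6; thirty-second = 1; thirty-second note = 1.
Altogether 12 + 6 + 1 + 1 = 20.
Remaining: 32 − 20 = 12 thirty-second notes, which is a dotted quarter note.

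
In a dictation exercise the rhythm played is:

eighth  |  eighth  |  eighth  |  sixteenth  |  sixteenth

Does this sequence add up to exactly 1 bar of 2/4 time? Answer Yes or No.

One bar of 2/4 = 8 sixteenth notes.
Working in sixteenth notes: eighth = 2; eighth = 2; eighth = 2; sixteenth = 1; sixteenth = 1.
Adding: 2 + 2 + 2 + 1 + 1 = 8.
8 equals 8, so the answer is Yes.

Yes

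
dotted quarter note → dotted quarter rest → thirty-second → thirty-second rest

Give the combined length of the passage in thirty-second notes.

Express everything in thirty-second notes: dotted quarter note = 12; dotted quarter rest = 12; thirty-second = 1; thirty-second rest = 1.
Total: 12 + 12 + 1 + 1 = 26 thirty-second notes.

26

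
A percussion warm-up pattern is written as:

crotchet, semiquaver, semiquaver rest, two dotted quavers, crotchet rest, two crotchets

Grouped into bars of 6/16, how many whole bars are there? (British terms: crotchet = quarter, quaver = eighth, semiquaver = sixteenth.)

4

One bar of 6/16 = 6 sixteenth notes.
Express everything in sixteenth notes: crotchet = 4; semiquaver = 1; semiquaver rest = 1; dotted quaver = 3; dotted quaver = 3; crotchet rest = 4; crotchet = 4; crotchet = 4.
Altogether 4 + 1 + 1 + 3 + 3 + 4 + 4 + 4 = 24.
24 ÷ 6 = 4 complete bars with 0 left over.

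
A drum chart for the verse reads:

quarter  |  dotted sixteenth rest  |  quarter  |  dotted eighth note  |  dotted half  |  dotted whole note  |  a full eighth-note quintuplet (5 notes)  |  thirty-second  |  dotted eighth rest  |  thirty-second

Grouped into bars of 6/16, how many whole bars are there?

10

One bar of 6/16 = 12 thirty-second notes.
Convert each value to thirty-second notes: quarter = 8; dotted sixteenth rest = 3; quarter = 8; dotted eighth note = 6; dotted half = 24; dotted whole note = 48; a full eighth-note quintuplet (5 notes) (five quintuplet eighths span one half) = 16; thirty-second = 1; dotted eighth rest = 6; thirty-second = 1.
Total: 8 + 3 + 8 + 6 + 24 + 48 + 16 + 1 + 6 + 1 = 121.
121 ÷ 12 = 10 complete bars with 1 left over.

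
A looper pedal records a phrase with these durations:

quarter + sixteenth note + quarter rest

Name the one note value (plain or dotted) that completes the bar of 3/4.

The bar of 3/4 = 12 sixteenth notes.
Each duration in sixteenth notes: quarter = 4; sixteenth note = 1; quarter rest = 4.
Adding: 4 + 1 + 4 = 9.
Remaining: 12 − 9 = 3 sixteenth notes, which is a dotted eighth note.

dotted eighth note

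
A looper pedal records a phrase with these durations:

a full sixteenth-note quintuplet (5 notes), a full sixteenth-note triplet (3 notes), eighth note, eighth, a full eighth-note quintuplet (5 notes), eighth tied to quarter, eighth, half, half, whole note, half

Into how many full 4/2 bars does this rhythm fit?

2

One bar of 4/2 = 16 eighth notes.
Convert each value to eighth notes: a full sixteenth-note quintuplet (5 notes) (five quintuplet sixteenths span one quarter) = 2; a full sixteenth-note triplet (3 notes) (three triplet sixteenths span one eighth) = 1; eighth note = 1; eighth = 1; a full eighth-note quintuplet (5 notes) (five quintuplet eighths span one half) = 4; eighth tied to quarter (eighth + quarter) = 3; eighth = 1; half = 4; half = 4; whole note = 8; half = 4.
Adding: 2 + 1 + 1 + 1 + 4 + 3 + 1 + 4 + 4 + 8 + 4 = 33.
33 ÷ 16 = 2 complete bars with 1 left over.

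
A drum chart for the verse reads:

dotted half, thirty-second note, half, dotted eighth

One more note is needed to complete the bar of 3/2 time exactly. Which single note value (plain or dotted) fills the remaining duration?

thirty-second note

The bar of 3/2 = 48 thirty-second notes.
Each duration in thirty-second notes: dotted half = 24; thirty-second note = 1; half = 16; dotted eighth = 6.
Total: 24 + 1 + 16 + 6 = 47.
Remaining: 48 − 47 = 1 thirty-second note, which is a thirty-second note.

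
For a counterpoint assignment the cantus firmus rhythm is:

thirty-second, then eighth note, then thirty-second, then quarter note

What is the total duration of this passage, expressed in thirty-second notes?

In thirty-second notes: thirty-second = 1; eighth note = 4; thirty-second = 1; quarter note = 8.
Sum: 1 + 4 + 1 + 8 = 14 thirty-second notes.

14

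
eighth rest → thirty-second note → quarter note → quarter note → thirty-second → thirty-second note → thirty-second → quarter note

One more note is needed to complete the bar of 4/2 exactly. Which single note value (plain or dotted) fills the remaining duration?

whole note

The bar of 4/2 = 64 thirty-second notes.
Convert each value to thirty-second notes: eighth rest = 4; thirty-second note = 1; quarter note = 8; quarter note = 8; thirty-second = 1; thirty-second note = 1; thirty-second = 1; quarter note = 8.
Total: 4 + 1 + 8 + 8 + 1 + 1 + 1 + 8 = 32.
Remaining: 64 − 32 = 32 thirty-second notes, which is a whole note.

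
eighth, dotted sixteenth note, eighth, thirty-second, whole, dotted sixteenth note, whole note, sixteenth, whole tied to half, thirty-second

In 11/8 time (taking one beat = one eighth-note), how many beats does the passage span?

One eighth-note beat = 4 thirty-second notes.
Convert each value to thirty-second notes: eighth = 4; dotted sixteenth note = 3; eighth = 4; thirty-second = 1; whole = 32; dotted sixteenth note = 3; whole note = 32; sixteenth = 2; whole tied to half (whole + half) = 48; thirty-second = 1.
Altogether 4 + 3 + 4 + 1 + 32 + 3 + 32 + 2 + 48 + 1 = 130.
130 ÷ 4 = 32.5 beats.

32.5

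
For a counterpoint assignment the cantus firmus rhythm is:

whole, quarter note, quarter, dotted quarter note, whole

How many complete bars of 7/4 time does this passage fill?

One bar of 7/4 = 14 eighth notes.
Convert each value to eighth notes: whole = 8; quarter note = 2; quarter = 2; dotted quarter note = 3; whole = 8.
Total: 8 + 2 + 2 + 3 + 8 = 23.
23 ÷ 14 = 1 complete bar with 9 left over.

1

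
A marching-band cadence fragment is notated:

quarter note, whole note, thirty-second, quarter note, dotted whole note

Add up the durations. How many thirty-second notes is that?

In thirty-second notes: quarter note = 8; whole note = 32; thirty-second = 1; quarter note = 8; dotted whole note = 48.
Adding: 8 + 32 + 1 + 8 + 48 = 97 thirty-second notes.

97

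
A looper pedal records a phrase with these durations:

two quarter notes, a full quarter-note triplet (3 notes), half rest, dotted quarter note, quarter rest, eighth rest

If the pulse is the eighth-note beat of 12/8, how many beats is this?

One eighth-note beat = 2 sixteenth notes.
In sixteenth notes: quarter note = 4; quarter note = 4; a full quarter-note triplet (3 notes) (three triplet quarters span one half) = 8; half rest = 8; dotted quarter note = 6; quarter rest = 4; eighth rest = 2.
Adding: 4 + 4 + 8 + 8 + 6 + 4 + 2 = 36.
36 ÷ 2 = 18 beats.

18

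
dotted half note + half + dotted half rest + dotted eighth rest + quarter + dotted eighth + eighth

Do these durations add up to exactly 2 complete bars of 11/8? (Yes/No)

Yes

One bar of 11/8 = 22 sixteenth notes, so 2 bars = 44.
Convert each value to sixteenth notes: dotted half note = 12; half = 8; dotted half rest = 12; dotted eighth rest = 3; quarter = 4; dotted eighth = 3; eighth = 2.
Adding: 12 + 8 + 12 + 3 + 4 + 3 + 2 = 44.
44 equals 44, so the answer is Yes.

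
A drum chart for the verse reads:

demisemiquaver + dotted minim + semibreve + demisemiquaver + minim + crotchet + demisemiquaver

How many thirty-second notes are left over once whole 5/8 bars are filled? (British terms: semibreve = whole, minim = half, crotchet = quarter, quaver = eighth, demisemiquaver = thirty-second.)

3

One bar of 5/8 = 20 thirty-second notes.
In thirty-second notes: demisemiquaver = 1; dotted minim = 24; semibreve = 32; demisemiquaver = 1; minim = 16; crotchet = 8; demisemiquaver = 1.
Total: 1 + 24 + 32 + 1 + 16 + 8 + 1 = 83.
83 ÷ 20 = 4 complete bars with 3 thirty-second notes remaining.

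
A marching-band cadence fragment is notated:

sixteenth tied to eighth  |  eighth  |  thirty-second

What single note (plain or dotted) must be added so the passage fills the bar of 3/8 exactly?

The bar of 3/8 = 12 thirty-second notes.
Express everything in thirty-second notes: sixteenth tied to eighth (sixteenth + eighth) = 6; eighth = 4; thirty-second = 1.
Total: 6 + 4 + 1 = 11.
Remaining: 12 − 11 = 1 thirty-second note, which is a thirty-second note.

thirty-second note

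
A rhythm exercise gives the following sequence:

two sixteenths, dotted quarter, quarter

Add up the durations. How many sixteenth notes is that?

12

Working in sixteenth notes: sixteenth = 1; sixteenth = 1; dotted quarter = 6; quarter = 4.
Total: 1 + 1 + 6 + 4 = 12 sixteenth notes.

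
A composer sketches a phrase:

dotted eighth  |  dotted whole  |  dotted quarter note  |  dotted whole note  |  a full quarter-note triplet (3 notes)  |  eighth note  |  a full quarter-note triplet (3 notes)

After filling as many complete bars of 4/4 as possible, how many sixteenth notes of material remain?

One bar of 4/4 = 16 sixteenth notes.
Working in sixteenth notes: dotted eighth = 3; dotted whole = 24; dotted quarter note = 6; dotted whole note = 24; a full quarter-note triplet (3 notes) (three triplet quarters span one half) = 8; eighth note = 2; a full quarter-note triplet (3 notes) (three triplet quarters span one half) = 8.
Total: 3 + 24 + 6 + 24 + 8 + 2 + 8 = 75.
75 ÷ 16 = 4 complete bars with 11 sixteenth notes remaining.

11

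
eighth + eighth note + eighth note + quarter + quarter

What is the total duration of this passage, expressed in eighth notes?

Convert each value to eighth notes: eighth = 1; eighth note = 1; eighth note = 1; quarter = 2; quarter = 2.
Altogether 1 + 1 + 1 + 2 + 2 = 7 eighth notes.

7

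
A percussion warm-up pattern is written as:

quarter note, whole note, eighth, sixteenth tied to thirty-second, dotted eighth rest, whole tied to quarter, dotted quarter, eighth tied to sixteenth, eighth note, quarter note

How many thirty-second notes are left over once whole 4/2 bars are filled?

59

One bar of 4/2 = 64 thirty-second notes.
Convert each value to thirty-second notes: quarter note = 8; whole note = 32; eighth = 4; sixteenth tied to thirty-second (sixteenth + thirty-second) = 3; dotted eighth rest = 6; whole tied to quarter (whole + quarter) = 40; dotted quarter = 12; eighth tied to sixteenth (eighth + sixteenth) = 6; eighth note = 4; quarter note = 8.
Total: 8 + 32 + 4 + 3 + 6 + 40 + 12 + 6 + 4 + 8 = 123.
123 ÷ 64 = 1 complete bar with 59 thirty-second notes remaining.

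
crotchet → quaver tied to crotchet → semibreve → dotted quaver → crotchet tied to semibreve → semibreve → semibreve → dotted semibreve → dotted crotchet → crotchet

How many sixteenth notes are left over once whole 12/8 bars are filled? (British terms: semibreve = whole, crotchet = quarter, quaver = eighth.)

19

One bar of 12/8 = 24 sixteenth notes.
Express everything in sixteenth notes: crotchet = 4; quaver tied to crotchet (quaver + crotchet) = 6; semibreve = 16; dotted quaver = 3; crotchet tied to semibreve (crotchet + semibreve) = 20; semibreve = 16; semibreve = 16; dotted semibreve = 24; dotted crotchet = 6; crotchet = 4.
Adding: 4 + 6 + 16 + 3 + 20 + 16 + 16 + 24 + 6 + 4 = 115.
115 ÷ 24 = 4 complete bars with 19 sixteenth notes remaining.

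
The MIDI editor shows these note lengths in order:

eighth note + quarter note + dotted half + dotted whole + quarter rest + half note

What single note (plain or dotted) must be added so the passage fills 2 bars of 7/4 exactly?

eighth note

2 bars of 7/4 = 28 eighth notes.
Express everything in eighth notes: eighth note = 1; quarter note = 2; dotted half = 6; dotted whole = 12; quarter rest = 2; half note = 4.
Adding: 1 + 2 + 6 + 12 + 2 + 4 = 27.
Remaining: 28 − 27 = 1 eighth note, which is a eighth note.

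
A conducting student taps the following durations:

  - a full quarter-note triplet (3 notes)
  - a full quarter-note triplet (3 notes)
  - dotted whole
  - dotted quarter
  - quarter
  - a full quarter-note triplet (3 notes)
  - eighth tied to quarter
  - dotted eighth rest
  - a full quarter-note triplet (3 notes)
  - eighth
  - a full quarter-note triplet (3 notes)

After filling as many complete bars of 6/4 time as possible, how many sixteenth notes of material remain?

13

One bar of 6/4 = 24 sixteenth notes.
In sixteenth notes: a full quarter-note triplet (3 notes) (three triplet quarters span one half) = 8; a full quarter-note triplet (3 notes) (three triplet quarters span one half) = 8; dotted whole = 24; dotted quarter = 6; quarter = 4; a full quarter-note triplet (3 notes) (three triplet quarters span one half) = 8; eighth tied to quarter (eighth + quarter) = 6; dotted eighth rest = 3; a full quarter-note triplet (3 notes) (three triplet quarters span one half) = 8; eighth = 2; a full quarter-note triplet (3 notes) (three triplet quarters span one half) = 8.
Altogether 8 + 8 + 24 + 6 + 4 + 8 + 6 + 3 + 8 + 2 + 8 = 85.
85 ÷ 24 = 3 complete bars with 13 sixteenth notes remaining.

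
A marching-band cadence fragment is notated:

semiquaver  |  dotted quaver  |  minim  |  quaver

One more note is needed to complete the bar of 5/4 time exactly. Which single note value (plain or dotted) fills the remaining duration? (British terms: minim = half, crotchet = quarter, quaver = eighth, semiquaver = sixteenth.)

dotted quarter note

The bar of 5/4 = 20 sixteenth notes.
In sixteenth notes: semiquaver = 1; dotted quaver = 3; minim = 8; quaver = 2.
Sum: 1 + 3 + 8 + 2 = 14.
Remaining: 20 − 14 = 6 sixteenth notes, which is a dotted quarter note.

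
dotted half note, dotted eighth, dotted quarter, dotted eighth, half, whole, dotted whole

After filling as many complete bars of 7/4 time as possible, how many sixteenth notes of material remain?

One bar of 7/4 = 28 sixteenth notes.
Each duration in sixteenth notes: dotted half note = 12; dotted eighth = 3; dotted quarter = 6; dotted eighth = 3; half = 8; whole = 16; dotted whole = 24.
Total: 12 + 3 + 6 + 3 + 8 + 16 + 24 = 72.
72 ÷ 28 = 2 complete bars with 16 sixteenth notes remaining.

16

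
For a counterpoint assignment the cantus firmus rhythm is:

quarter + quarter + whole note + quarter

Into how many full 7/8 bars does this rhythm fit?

2

One bar of 7/8 = 7 eighth notes.
Convert each value to eighth notes: quarter = 2; quarter = 2; whole note = 8; quarter = 2.
Altogether 2 + 2 + 8 + 2 = 14.
14 ÷ 7 = 2 complete bars with 0 left over.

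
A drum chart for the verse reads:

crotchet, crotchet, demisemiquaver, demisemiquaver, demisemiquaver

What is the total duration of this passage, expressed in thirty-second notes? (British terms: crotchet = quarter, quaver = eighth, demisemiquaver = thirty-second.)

19

Working in thirty-second notes: crotchet = 8; crotchet = 8; demisemiquaver = 1; demisemiquaver = 1; demisemiquaver = 1.
Total: 8 + 8 + 1 + 1 + 1 = 19 thirty-second notes.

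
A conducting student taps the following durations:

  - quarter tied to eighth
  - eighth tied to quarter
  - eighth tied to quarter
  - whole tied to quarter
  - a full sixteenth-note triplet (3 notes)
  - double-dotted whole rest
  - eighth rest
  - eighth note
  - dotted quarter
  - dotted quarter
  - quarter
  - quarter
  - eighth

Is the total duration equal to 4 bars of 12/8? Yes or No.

No

One bar of 12/8 = 12 eighth notes, so 4 bars = 48.
Express everything in eighth notes: quarter tied to eighth (quarter + eighth) = 3; eighth tied to quarter (eighth + quarter) = 3; eighth tied to quarter (eighth + quarter) = 3; whole tied to quarter (whole + quarter) = 10; a full sixteenth-note triplet (3 notes) (three triplet sixteenths span one eighth) = 1; double-dotted whole rest = 14; eighth rest = 1; eighth note = 1; dotted quarter = 3; dotted quarter = 3; quarter = 2; quarter = 2; eighth = 1.
Sum: 3 + 3 + 3 + 10 + 1 + 14 + 1 + 1 + 3 + 3 + 2 + 2 + 1 = 47.
47 falls short of 48, so the answer is No.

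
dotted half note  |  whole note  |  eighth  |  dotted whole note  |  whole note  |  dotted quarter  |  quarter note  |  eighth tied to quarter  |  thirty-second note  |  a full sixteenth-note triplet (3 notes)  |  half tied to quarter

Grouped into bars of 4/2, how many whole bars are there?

3

One bar of 4/2 = 64 thirty-second notes.
Convert each value to thirty-second notes: dotted half note = 24; whole note = 32; eighth = 4; dotted whole note = 48; whole note = 32; dotted quarter = 12; quarter note = 8; eighth tied to quarter (eighth + quarter) = 12; thirty-second note = 1; a full sixteenth-note triplet (3 notes) (three triplet sixteenths span one eighth) = 4; half tied to quarter (half + quarter) = 24.
Total: 24 + 32 + 4 + 48 + 32 + 12 + 8 + 12 + 1 + 4 + 24 = 201.
201 ÷ 64 = 3 complete bars with 9 left over.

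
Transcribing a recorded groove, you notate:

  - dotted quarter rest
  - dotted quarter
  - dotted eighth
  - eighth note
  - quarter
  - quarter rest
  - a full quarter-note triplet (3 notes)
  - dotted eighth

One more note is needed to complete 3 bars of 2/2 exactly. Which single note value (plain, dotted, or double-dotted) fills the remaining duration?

3 bars of 2/2 = 48 sixteenth notes.
Convert each value to sixteenth notes: dotted quarter rest = 6; dotted quarter = 6; dotted eighth = 3; eighth note = 2; quarter = 4; quarter rest = 4; a full quarter-note triplet (3 notes) (three triplet quarters span one half) = 8; dotted eighth = 3.
Adding: 6 + 6 + 3 + 2 + 4 + 4 + 8 + 3 = 36.
Remaining: 48 − 36 = 12 sixteenth notes, which is a dotted half note.

dotted half note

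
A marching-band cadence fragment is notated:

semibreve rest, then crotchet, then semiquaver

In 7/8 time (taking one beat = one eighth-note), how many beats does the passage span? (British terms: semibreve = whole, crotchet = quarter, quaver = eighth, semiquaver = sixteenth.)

One eighth-note beat = 2 sixteenth notes.
Each duration in sixteenth notes: semibreve rest = 16; crotchet = 4; semiquaver = 1.
Total: 16 + 4 + 1 = 21.
21 ÷ 2 = 10.5 beats.

10.5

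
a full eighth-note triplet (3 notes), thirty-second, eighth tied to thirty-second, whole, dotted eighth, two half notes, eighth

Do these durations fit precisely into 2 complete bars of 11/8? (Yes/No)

Yes

One bar of 11/8 = 44 thirty-second notes, so 2 bars = 88.
Express everything in thirty-second notes: a full eighth-note triplet (3 notes) (three triplet eighths span one quarter) = 8; thirty-second = 1; eighth tied to thirty-second (eighth + thirty-second) = 5; whole = 32; dotted eighth = 6; half note = 16; half note = 16; eighth = 4.
Total: 8 + 1 + 5 + 32 + 6 + 16 + 16 + 4 = 88.
88 equals 88, so the answer is Yes.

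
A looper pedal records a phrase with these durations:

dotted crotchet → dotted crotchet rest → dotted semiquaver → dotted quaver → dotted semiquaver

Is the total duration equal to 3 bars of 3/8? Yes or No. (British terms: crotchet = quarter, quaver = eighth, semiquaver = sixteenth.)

One bar of 3/8 = 12 thirty-second notes, so 3 bars = 36.
In thirty-second notes: dotted crotchet = 12; dotted crotchet rest = 12; dotted semiquaver = 3; dotted quaver = 6; dotted semiquaver = 3.
Adding: 12 + 12 + 3 + 6 + 3 = 36.
36 equals 36, so the answer is Yes.

Yes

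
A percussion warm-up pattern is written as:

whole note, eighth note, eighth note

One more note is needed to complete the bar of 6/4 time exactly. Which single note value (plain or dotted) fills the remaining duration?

quarter note

The bar of 6/4 = 12 eighth notes.
Convert each value to eighth notes: whole note = 8; eighth note = 1; eighth note = 1.
Sum: 8 + 1 + 1 = 10.
Remaining: 12 − 10 = 2 eighth notes, which is a quarter note.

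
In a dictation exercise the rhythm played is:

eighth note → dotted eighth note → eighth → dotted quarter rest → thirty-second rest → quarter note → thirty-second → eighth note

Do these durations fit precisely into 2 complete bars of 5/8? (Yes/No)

One bar of 5/8 = 20 thirty-second notes, so 2 bars = 40.
Working in thirty-second notes: eighth note = 4; dotted eighth note = 6; eighth = 4; dotted quarter rest = 12; thirty-second rest = 1; quarter note = 8; thirty-second = 1; eighth note = 4.
Altogether 4 + 6 + 4 + 12 + 1 + 8 + 1 + 4 = 40.
40 equals 40, so the answer is Yes.

Yes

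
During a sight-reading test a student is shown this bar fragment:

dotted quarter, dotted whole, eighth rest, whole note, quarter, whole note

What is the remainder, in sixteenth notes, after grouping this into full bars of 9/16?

5

One bar of 9/16 = 9 sixteenth notes.
Each duration in sixteenth notes: dotted quarter = 6; dotted whole = 24; eighth rest = 2; whole note = 16; quarter = 4; whole note = 16.
Adding: 6 + 24 + 2 + 16 + 4 + 16 = 68.
68 ÷ 9 = 7 complete bars with 5 sixteenth notes remaining.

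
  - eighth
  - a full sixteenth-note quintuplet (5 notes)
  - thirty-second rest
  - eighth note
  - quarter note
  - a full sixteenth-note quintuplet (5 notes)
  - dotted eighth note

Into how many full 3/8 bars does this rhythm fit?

3

One bar of 3/8 = 12 thirty-second notes.
Convert each value to thirty-second notes: eighth = 4; a full sixteenth-note quintuplet (5 notes) (five quintuplet sixteenths span one quarter) = 8; thirty-second rest = 1; eighth note = 4; quarter note = 8; a full sixteenth-note quintuplet (5 notes) (five quintuplet sixteenths span one quarter) = 8; dotted eighth note = 6.
Sum: 4 + 8 + 1 + 4 + 8 + 8 + 6 = 39.
39 ÷ 12 = 3 complete bars with 3 left over.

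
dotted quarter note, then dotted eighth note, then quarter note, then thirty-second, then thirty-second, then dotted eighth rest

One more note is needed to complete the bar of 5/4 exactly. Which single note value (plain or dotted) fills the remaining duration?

The bar of 5/4 = 40 thirty-second notes.
In thirty-second notes: dotted quarter note = 12; dotted eighth note = 6; quarter note = 8; thirty-second = 1; thirty-second = 1; dotted eighth rest = 6.
Total: 12 + 6 + 8 + 1 + 1 + 6 = 34.
Remaining: 40 − 34 = 6 thirty-second notes, which is a dotted eighth note.

dotted eighth note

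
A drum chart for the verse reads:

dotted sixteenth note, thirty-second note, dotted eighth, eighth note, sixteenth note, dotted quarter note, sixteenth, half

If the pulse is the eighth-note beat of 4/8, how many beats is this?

11.5

One eighth-note beat = 4 thirty-second notes.
Each duration in thirty-second notes: dotted sixteenth note = 3; thirty-second note = 1; dotted eighth = 6; eighth note = 4; sixteenth note = 2; dotted quarter note = 12; sixteenth = 2; half = 16.
Adding: 3 + 1 + 6 + 4 + 2 + 12 + 2 + 16 = 46.
46 ÷ 4 = 11.5 beats.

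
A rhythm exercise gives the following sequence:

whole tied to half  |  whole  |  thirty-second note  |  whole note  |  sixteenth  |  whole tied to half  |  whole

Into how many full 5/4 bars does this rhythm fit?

4

One bar of 5/4 = 40 thirty-second notes.
Convert each value to thirty-second notes: whole tied to half (whole + half) = 48; whole = 32; thirty-second note = 1; whole note = 32; sixteenth = 2; whole tied to half (whole + half) = 48; whole = 32.
Adding: 48 + 32 + 1 + 32 + 2 + 48 + 32 = 195.
195 ÷ 40 = 4 complete bars with 35 left over.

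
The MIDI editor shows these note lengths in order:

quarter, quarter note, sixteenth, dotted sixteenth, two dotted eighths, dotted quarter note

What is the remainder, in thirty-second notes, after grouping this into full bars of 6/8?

One bar of 6/8 = 24 thirty-second notes.
Working in thirty-second notes: quarter = 8; quarter note = 8; sixteenth = 2; dotted sixteenth = 3; dotted eighth = 6; dotted eighth = 6; dotted quarter note = 12.
Sum: 8 + 8 + 2 + 3 + 6 + 6 + 12 = 45.
45 ÷ 24 = 1 complete bar with 21 thirty-second notes remaining.

21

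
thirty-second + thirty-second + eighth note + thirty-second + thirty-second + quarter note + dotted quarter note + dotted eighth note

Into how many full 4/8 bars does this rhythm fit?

One bar of 4/8 = 16 thirty-second notes.
In thirty-second notes: thirty-second = 1; thirty-second = 1; eighth note = 4; thirty-second = 1; thirty-second = 1; quarter note = 8; dotted quarter note = 12; dotted eighth note = 6.
Sum: 1 + 1 + 4 + 1 + 1 + 8 + 12 + 6 = 34.
34 ÷ 16 = 2 complete bars with 2 left over.

2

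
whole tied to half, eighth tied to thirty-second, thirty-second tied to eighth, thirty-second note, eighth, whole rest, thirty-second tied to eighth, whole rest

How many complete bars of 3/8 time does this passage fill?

One bar of 3/8 = 12 thirty-second notes.
Convert each value to thirty-second notes: whole tied to half (whole + half) = 48; eighth tied to thirty-second (eighth + thirty-second) = 5; thirty-second tied to eighth (thirty-second + eighth) = 5; thirty-second note = 1; eighth = 4; whole rest = 32; thirty-second tied to eighth (thirty-second + eighth) = 5; whole rest = 32.
Sum: 48 + 5 + 5 + 1 + 4 + 32 + 5 + 32 = 132.
132 ÷ 12 = 11 complete bars with 0 left over.

11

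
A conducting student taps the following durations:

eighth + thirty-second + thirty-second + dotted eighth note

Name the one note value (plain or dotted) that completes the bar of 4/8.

eighth note

The bar of 4/8 = 16 thirty-second notes.
Express everything in thirty-second notes: eighth = 4; thirty-second = 1; thirty-second = 1; dotted eighth note = 6.
Sum: 4 + 1 + 1 + 6 = 12.
Remaining: 16 − 12 = 4 thirty-second notes, which is a eighth note.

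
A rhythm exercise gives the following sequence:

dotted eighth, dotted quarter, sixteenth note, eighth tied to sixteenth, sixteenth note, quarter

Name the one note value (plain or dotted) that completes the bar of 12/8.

dotted quarter note

The bar of 12/8 = 24 sixteenth notes.
Working in sixteenth notes: dotted eighth = 3; dotted quarter = 6; sixteenth note = 1; eighth tied to sixteenth (eighth + sixteenth) = 3; sixteenth note = 1; quarter = 4.
Altogether 3 + 6 + 1 + 3 + 1 + 4 = 18.
Remaining: 24 − 18 = 6 sixteenth notes, which is a dotted quarter note.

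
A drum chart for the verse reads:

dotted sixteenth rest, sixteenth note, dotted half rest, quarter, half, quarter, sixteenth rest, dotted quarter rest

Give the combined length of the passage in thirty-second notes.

Working in thirty-second notes: dotted sixteenth rest = 3; sixteenth note = 2; dotted half rest = 24; quarter = 8; half = 16; quarter = 8; sixteenth rest = 2; dotted quarter rest = 12.
Adding: 3 + 2 + 24 + 8 + 16 + 8 + 2 + 12 = 75 thirty-second notes.

75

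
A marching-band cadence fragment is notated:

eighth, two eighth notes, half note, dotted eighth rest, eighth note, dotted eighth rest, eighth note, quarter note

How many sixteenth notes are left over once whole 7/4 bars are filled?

One bar of 7/4 = 28 sixteenth notes.
Convert each value to sixteenth notes: eighth = 2; eighth note = 2; eighth note = 2; half note = 8; dotted eighth rest = 3; eighth note = 2; dotted eighth rest = 3; eighth note = 2; quarter note = 4.
Altogether 2 + 2 + 2 + 8 + 3 + 2 + 3 + 2 + 4 = 28.
28 ÷ 28 = 1 complete bar with 0 sixteenth notes remaining.

0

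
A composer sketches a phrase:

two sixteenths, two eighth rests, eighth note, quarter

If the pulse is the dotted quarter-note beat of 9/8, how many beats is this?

2

One dotted quarter-note beat = 6 sixteenth notes.
Express everything in sixteenth notes: sixteenth = 1; sixteenth = 1; eighth rest = 2; eighth rest = 2; eighth note = 2; quarter = 4.
Sum: 1 + 1 + 2 + 2 + 2 + 4 = 12.
12 ÷ 6 = 2 beats.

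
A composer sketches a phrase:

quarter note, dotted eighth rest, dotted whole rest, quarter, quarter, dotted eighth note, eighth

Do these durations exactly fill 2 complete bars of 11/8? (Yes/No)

One bar of 11/8 = 22 sixteenth notes, so 2 bars = 44.
Convert each value to sixteenth notes: quarter note = 4; dotted eighth rest = 3; dotted whole rest = 24; quarter = 4; quarter = 4; dotted eighth note = 3; eighth = 2.
Sum: 4 + 3 + 24 + 4 + 4 + 3 + 2 = 44.
44 equals 44, so the answer is Yes.

Yes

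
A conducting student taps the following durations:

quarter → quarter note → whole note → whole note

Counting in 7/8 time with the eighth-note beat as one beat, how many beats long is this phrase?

20

One eighth-note beat = 2 sixteenth notes.
Express everything in sixteenth notes: quarter = 4; quarter note = 4; whole note = 16; whole note = 16.
Adding: 4 + 4 + 16 + 16 = 40.
40 ÷ 2 = 20 beats.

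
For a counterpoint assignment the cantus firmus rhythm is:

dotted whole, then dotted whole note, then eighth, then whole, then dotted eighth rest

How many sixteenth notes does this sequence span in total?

Express everything in sixteenth notes: dotted whole = 24; dotted whole note = 24; eighth = 2; whole = 16; dotted eighth rest = 3.
Altogether 24 + 24 + 2 + 16 + 3 = 69 sixteenth notes.

69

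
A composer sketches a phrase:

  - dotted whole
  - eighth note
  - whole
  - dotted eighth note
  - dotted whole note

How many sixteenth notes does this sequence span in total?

Working in sixteenth notes: dotted whole = 24; eighth note = 2; whole = 16; dotted eighth note = 3; dotted whole note = 24.
Adding: 24 + 2 + 16 + 3 + 24 = 69 sixteenth notes.

69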